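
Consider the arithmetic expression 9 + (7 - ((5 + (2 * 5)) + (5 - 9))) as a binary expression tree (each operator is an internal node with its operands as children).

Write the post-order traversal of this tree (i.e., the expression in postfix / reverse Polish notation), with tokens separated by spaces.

9 7 5 2 5 * + 5 9 - + - +

Post-order on an expression tree gives postfix notation: for each operator, emit left operand, right operand, then the operator.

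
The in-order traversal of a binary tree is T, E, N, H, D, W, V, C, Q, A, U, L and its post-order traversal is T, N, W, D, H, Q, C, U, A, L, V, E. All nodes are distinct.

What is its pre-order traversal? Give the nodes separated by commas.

E, T, V, H, N, D, W, L, A, C, Q, U

The last element of post-order is the root; it splits in-order into left and right subtrees.
Root E: left subtree has 1 node {T}, right has 10 {N, H, D, W, V, C, Q, A, U, L}.
  Root V: left subtree has 4 nodes {N, H, D, W}, right has 5 {C, Q, A, U, L}.
    Root H: left subtree has 1 node {N}, right has 2 {D, W}.
      Root D: left subtree has 0 nodes { }, right has 1 {W}.
    Root L: left subtree has 4 nodes {C, Q, A, U}, right has 0 { }.
      Root A: left subtree has 2 nodes {C, Q}, right has 1 {U}.
        Root C: left subtree has 0 nodes { }, right has 1 {Q}.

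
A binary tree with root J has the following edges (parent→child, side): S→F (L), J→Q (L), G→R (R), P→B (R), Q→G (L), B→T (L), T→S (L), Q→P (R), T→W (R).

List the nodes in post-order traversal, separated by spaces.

Post-order visits the left subtree, then the right subtree, then the node.
At J: go left to Q.
  At Q: go left to G.
    At G: no left child.
    At G: go right to R.
      R is a leaf — visit R.
    Visit G.
  At Q: go right to P.
    At P: no left child.
    At P: go right to B.
      At B: go left to T.
        At T: go left to S.
          At S: go left to F.
            F is a leaf — visit F.
          At S: no right child.
          Visit S.
        At T: go right to W.
          W is a leaf — visit W.
        Visit T.
      At B: no right child.
      Visit B.
    Visit P.
  Visit Q.
At J: no right child.
Visit J.

R G F S W T B P Q J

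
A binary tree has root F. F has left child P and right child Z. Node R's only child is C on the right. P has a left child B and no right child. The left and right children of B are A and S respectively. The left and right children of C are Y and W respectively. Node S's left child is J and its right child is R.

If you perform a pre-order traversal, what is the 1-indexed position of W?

Pre-order visits the node, then its left subtree, then its right subtree.
Visit F.
At F: go left to P.
  Visit P.
  At P: go left to B.
    Visit B.
    At B: go left to A.
      A is a leaf — visit A.
    At B: go right to S.
      Visit S.
      At S: go left to J.
        J is a leaf — visit J.
      At S: go right to R.
        Visit R.
        At R: no left child.
        At R: go right to C.
          Visit C.
          At C: go left to Y.
            Y is a leaf — visit Y.
          At C: go right to W.
            W is a leaf — visit W.
  At P: no right child.
At F: go right to Z.
  Z is a leaf — visit Z.
Full pre-order sequence: F, P, B, A, S, J, R, C, Y, W, Z.

10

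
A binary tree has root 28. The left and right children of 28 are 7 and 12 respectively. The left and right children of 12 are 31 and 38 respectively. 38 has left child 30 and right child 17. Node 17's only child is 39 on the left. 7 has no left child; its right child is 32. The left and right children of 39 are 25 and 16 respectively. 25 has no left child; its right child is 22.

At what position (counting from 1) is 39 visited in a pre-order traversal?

9

Pre-order visits the node, then its left subtree, then its right subtree.
Visit 28.
At 28: go left to 7.
  Visit 7.
  At 7: no left child.
  At 7: go right to 32.
    32 is a leaf — visit 32.
At 28: go right to 12.
  Visit 12.
  At 12: go left to 31.
    31 is a leaf — visit 31.
  At 12: go right to 38.
    Visit 38.
    At 38: go left to 30.
      30 is a leaf — visit 30.
    At 38: go right to 17.
      Visit 17.
      At 17: go left to 39.
        Visit 39.
        At 39: go left to 25.
          Visit 25.
          At 25: no left child.
          At 25: go right to 22.
            22 is a leaf — visit 22.
        At 39: go right to 16.
          16 is a leaf — visit 16.
      At 17: no right child.
Full pre-order sequence: 28, 7, 32, 12, 31, 38, 30, 17, 39, 25, 22, 16.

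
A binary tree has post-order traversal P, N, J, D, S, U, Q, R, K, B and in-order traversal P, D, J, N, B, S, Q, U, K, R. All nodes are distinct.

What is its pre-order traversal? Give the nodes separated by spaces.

The last element of post-order is the root; it splits in-order into left and right subtrees.
Root B: left subtree has 4 nodes {P, D, J, N}, right has 5 {S, Q, U, K, R}.
  Root D: left subtree has 1 node {P}, right has 2 {J, N}.
    Root J: left subtree has 0 nodes { }, right has 1 {N}.
  Root K: left subtree has 3 nodes {S, Q, U}, right has 1 {R}.
    Root Q: left subtree has 1 node {S}, right has 1 {U}.

B D P J N K Q S U R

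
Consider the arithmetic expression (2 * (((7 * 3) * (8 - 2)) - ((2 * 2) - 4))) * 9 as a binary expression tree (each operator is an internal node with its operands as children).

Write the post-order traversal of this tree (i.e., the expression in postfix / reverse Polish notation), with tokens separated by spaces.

Post-order on an expression tree gives postfix notation: for each operator, emit left operand, right operand, then the operator.

2 7 3 * 8 2 - * 2 2 * 4 - - * 9 *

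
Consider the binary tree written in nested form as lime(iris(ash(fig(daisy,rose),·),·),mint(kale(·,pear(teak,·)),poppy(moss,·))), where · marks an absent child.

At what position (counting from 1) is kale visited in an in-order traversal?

In-order visits the left subtree, then the node, then the right subtree.
At lime: go left to iris.
  At iris: go left to ash.
    At ash: go left to fig.
      At fig: go left to daisy.
        daisy is a leaf — visit daisy.
      Visit fig.
      At fig: go right to rose.
        rose is a leaf — visit rose.
    Visit ash.
    At ash: no right child.
  Visit iris.
  At iris: no right child.
Visit lime.
At lime: go right to mint.
  At mint: go left to kale.
    At kale: no left child.
    Visit kale.
    At kale: go right to pear.
      At pear: go left to teak.
        teak is a leaf — visit teak.
      Visit pear.
      At pear: no right child.
  Visit mint.
  At mint: go right to poppy.
    At poppy: go left to moss.
      moss is a leaf — visit moss.
    Visit poppy.
    At poppy: no right child.
Full in-order sequence: daisy, fig, rose, ash, iris, lime, kale, teak, pear, mint, moss, poppy.

7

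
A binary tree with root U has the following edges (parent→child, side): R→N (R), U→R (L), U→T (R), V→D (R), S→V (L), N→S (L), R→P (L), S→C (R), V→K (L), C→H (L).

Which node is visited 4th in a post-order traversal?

Post-order visits the left subtree, then the right subtree, then the node.
At U: go left to R.
  At R: go left to P.
    P is a leaf — visit P.
  At R: go right to N.
    At N: go left to S.
      At S: go left to V.
        At V: go left to K.
          K is a leaf — visit K.
        At V: go right to D.
          D is a leaf — visit D.
        Visit V.
      At S: go right to C.
        At C: go left to H.
          H is a leaf — visit H.
        At C: no right child.
        Visit C.
      Visit S.
    At N: no right child.
    Visit N.
  Visit R.
At U: go right to T.
  T is a leaf — visit T.
Visit U.
Full post-order sequence: P, K, D, V, H, C, S, N, R, T, U.

V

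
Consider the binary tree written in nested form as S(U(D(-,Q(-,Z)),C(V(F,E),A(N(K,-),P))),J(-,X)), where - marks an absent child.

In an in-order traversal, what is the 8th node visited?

C

In-order visits the left subtree, then the node, then the right subtree.
At S: go left to U.
  At U: go left to D.
    At D: no left child.
    Visit D.
    At D: go right to Q.
      At Q: no left child.
      Visit Q.
      At Q: go right to Z.
        Z is a leaf — visit Z.
  Visit U.
  At U: go right to C.
    At C: go left to V.
      At V: go left to F.
        F is a leaf — visit F.
      Visit V.
      At V: go right to E.
        E is a leaf — visit E.
    Visit C.
    At C: go right to A.
      At A: go left to N.
        At N: go left to K.
          K is a leaf — visit K.
        Visit N.
        At N: no right child.
      Visit A.
      At A: go right to P.
        P is a leaf — visit P.
Visit S.
At S: go right to J.
  At J: no left child.
  Visit J.
  At J: go right to X.
    X is a leaf — visit X.
Full in-order sequence: D, Q, Z, U, F, V, E, C, K, N, A, P, S, J, X.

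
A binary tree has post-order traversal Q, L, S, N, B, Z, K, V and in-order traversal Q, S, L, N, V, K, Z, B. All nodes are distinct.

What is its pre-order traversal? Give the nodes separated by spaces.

V N S Q L K Z B

The last element of post-order is the root; it splits in-order into left and right subtrees.
Root V: left subtree has 4 nodes {Q, S, L, N}, right has 3 {K, Z, B}.
  Root N: left subtree has 3 nodes {Q, S, L}, right has 0 { }.
    Root S: left subtree has 1 node {Q}, right has 1 {L}.
  Root K: left subtree has 0 nodes { }, right has 2 {Z, B}.
    Root Z: left subtree has 0 nodes { }, right has 1 {B}.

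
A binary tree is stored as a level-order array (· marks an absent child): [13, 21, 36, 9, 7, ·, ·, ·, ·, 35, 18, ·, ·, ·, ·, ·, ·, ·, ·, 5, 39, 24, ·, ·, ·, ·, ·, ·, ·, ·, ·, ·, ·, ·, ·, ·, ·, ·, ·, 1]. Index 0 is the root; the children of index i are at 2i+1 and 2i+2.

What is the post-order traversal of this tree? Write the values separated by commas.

9, 1, 5, 39, 35, 24, 18, 7, 21, 36, 13

Post-order visits the left subtree, then the right subtree, then the node.
At 13: go left to 21.
  At 21: go left to 9.
    9 is a leaf — visit 9.
  At 21: go right to 7.
    At 7: go left to 35.
      At 35: go left to 5.
        At 5: go left to 1.
          1 is a leaf — visit 1.
        At 5: no right child.
        Visit 5.
      At 35: go right to 39.
        39 is a leaf — visit 39.
      Visit 35.
    At 7: go right to 18.
      At 18: go left to 24.
        24 is a leaf — visit 24.
      At 18: no right child.
      Visit 18.
    Visit 7.
  Visit 21.
At 13: go right to 36.
  36 is a leaf — visit 36.
Visit 13.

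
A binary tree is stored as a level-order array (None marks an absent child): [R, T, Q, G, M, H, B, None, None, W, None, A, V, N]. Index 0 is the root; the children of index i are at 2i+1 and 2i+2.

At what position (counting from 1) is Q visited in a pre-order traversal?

6

Pre-order visits the node, then its left subtree, then its right subtree.
Visit R.
At R: go left to T.
  Visit T.
  At T: go left to G.
    G is a leaf — visit G.
  At T: go right to M.
    Visit M.
    At M: go left to W.
      W is a leaf — visit W.
    At M: no right child.
At R: go right to Q.
  Visit Q.
  At Q: go left to H.
    Visit H.
    At H: go left to A.
      A is a leaf — visit A.
    At H: go right to V.
      V is a leaf — visit V.
  At Q: go right to B.
    Visit B.
    At B: go left to N.
      N is a leaf — visit N.
    At B: no right child.
Full pre-order sequence: R, T, G, M, W, Q, H, A, V, B, N.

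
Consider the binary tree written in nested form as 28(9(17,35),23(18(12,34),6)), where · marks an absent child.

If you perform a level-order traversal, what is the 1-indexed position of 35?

5

Level-order visits nodes level by level from the root, left to right within each level.
Level 0: 28
Level 1: 9, 23
Level 2: 17, 35, 18, 6
Level 3: 12, 34
Full level-order sequence: 28, 9, 23, 17, 35, 18, 6, 12, 34.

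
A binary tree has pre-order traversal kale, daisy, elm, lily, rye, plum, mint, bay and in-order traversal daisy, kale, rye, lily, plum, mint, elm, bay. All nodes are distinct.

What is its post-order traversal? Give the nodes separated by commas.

daisy, rye, mint, plum, lily, bay, elm, kale

The first element of pre-order is the root; it splits in-order into left and right subtrees.
Root kale: left subtree has 1 node {daisy}, right has 6 {rye, lily, plum, mint, elm, bay}.
  Root elm: left subtree has 4 nodes {rye, lily, plum, mint}, right has 1 {bay}.
    Root lily: left subtree has 1 node {rye}, right has 2 {plum, mint}.
      Root plum: left subtree has 0 nodes { }, right has 1 {mint}.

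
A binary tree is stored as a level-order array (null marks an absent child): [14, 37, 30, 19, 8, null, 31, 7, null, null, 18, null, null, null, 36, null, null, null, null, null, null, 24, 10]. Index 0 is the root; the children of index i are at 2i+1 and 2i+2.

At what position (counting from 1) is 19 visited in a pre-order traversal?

Pre-order visits the node, then its left subtree, then its right subtree.
Visit 14.
At 14: go left to 37.
  Visit 37.
  At 37: go left to 19.
    Visit 19.
    At 19: go left to 7.
      7 is a leaf — visit 7.
    At 19: no right child.
  At 37: go right to 8.
    Visit 8.
    At 8: no left child.
    At 8: go right to 18.
      Visit 18.
      At 18: go left to 24.
        24 is a leaf — visit 24.
      At 18: go right to 10.
        10 is a leaf — visit 10.
At 14: go right to 30.
  Visit 30.
  At 30: no left child.
  At 30: go right to 31.
    Visit 31.
    At 31: no left child.
    At 31: go right to 36.
      36 is a leaf — visit 36.
Full pre-order sequence: 14, 37, 19, 7, 8, 18, 24, 10, 30, 31, 36.

3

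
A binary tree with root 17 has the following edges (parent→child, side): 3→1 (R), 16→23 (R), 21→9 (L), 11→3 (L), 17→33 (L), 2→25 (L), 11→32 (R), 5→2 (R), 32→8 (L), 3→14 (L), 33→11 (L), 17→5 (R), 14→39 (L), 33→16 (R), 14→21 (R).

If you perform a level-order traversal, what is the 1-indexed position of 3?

Level-order visits nodes level by level from the root, left to right within each level.
Level 0: 17
Level 1: 33, 5
Level 2: 11, 16, 2
Level 3: 3, 32, 23, 25
Level 4: 14, 1, 8
Level 5: 39, 21
Level 6: 9
Full level-order sequence: 17, 33, 5, 11, 16, 2, 3, 32, 23, 25, 14, 1, 8, 39, 21, 9.

7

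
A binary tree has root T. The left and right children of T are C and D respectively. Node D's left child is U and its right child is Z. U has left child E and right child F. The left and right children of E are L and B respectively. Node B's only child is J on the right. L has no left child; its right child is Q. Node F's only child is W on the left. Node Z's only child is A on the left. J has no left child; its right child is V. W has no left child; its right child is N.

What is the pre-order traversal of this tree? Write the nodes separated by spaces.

Pre-order visits the node, then its left subtree, then its right subtree.
Visit T.
At T: go left to C.
  C is a leaf — visit C.
At T: go right to D.
  Visit D.
  At D: go left to U.
    Visit U.
    At U: go left to E.
      Visit E.
      At E: go left to L.
        Visit L.
        At L: no left child.
        At L: go right to Q.
          Q is a leaf — visit Q.
      At E: go right to B.
        Visit B.
        At B: no left child.
        At B: go right to J.
          Visit J.
          At J: no left child.
          At J: go right to V.
            V is a leaf — visit V.
    At U: go right to F.
      Visit F.
      At F: go left to W.
        Visit W.
        At W: no left child.
        At W: go right to N.
          N is a leaf — visit N.
      At F: no right child.
  At D: go right to Z.
    Visit Z.
    At Z: go left to A.
      A is a leaf — visit A.
    At Z: no right child.

T C D U E L Q B J V F W N Z A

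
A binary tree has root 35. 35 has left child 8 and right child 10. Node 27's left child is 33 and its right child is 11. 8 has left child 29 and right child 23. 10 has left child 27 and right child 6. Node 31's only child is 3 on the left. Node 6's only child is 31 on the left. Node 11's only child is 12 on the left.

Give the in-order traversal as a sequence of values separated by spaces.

In-order visits the left subtree, then the node, then the right subtree.
At 35: go left to 8.
  At 8: go left to 29.
    29 is a leaf — visit 29.
  Visit 8.
  At 8: go right to 23.
    23 is a leaf — visit 23.
Visit 35.
At 35: go right to 10.
  At 10: go left to 27.
    At 27: go left to 33.
      33 is a leaf — visit 33.
    Visit 27.
    At 27: go right to 11.
      At 11: go left to 12.
        12 is a leaf — visit 12.
      Visit 11.
      At 11: no right child.
  Visit 10.
  At 10: go right to 6.
    At 6: go left to 31.
      At 31: go left to 3.
        3 is a leaf — visit 3.
      Visit 31.
      At 31: no right child.
    Visit 6.
    At 6: no right child.

29 8 23 35 33 27 12 11 10 3 31 6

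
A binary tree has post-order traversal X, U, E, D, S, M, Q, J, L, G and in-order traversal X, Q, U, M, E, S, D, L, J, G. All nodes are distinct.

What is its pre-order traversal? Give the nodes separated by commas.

G, L, Q, X, M, U, S, E, D, J

The last element of post-order is the root; it splits in-order into left and right subtrees.
Root G: left subtree has 9 nodes {X, Q, U, M, E, S, D, L, J}, right has 0 { }.
  Root L: left subtree has 7 nodes {X, Q, U, M, E, S, D}, right has 1 {J}.
    Root Q: left subtree has 1 node {X}, right has 5 {U, M, E, S, D}.
      Root M: left subtree has 1 node {U}, right has 3 {E, S, D}.
        Root S: left subtree has 1 node {E}, right has 1 {D}.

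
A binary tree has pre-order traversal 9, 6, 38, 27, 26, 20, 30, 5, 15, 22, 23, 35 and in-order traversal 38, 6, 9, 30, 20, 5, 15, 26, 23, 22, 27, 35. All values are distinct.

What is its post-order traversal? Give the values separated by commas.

38, 6, 30, 15, 5, 20, 23, 22, 26, 35, 27, 9

The first element of pre-order is the root; it splits in-order into left and right subtrees.
Root 9: left subtree has 2 nodes {38, 6}, right has 9 {30, 20, 5, 15, 26, 23, 22, 27, 35}.
  Root 6: left subtree has 1 node {38}, right has 0 { }.
  Root 27: left subtree has 7 nodes {30, 20, 5, 15, 26, 23, 22}, right has 1 {35}.
    Root 26: left subtree has 4 nodes {30, 20, 5, 15}, right has 2 {23, 22}.
      Root 20: left subtree has 1 node {30}, right has 2 {5, 15}.
        Root 5: left subtree has 0 nodes { }, right has 1 {15}.
      Root 22: left subtree has 1 node {23}, right has 0 { }.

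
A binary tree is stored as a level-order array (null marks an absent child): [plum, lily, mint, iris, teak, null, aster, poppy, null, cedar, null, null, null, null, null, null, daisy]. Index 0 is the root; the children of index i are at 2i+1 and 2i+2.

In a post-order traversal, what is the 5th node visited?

Post-order visits the left subtree, then the right subtree, then the node.
At plum: go left to lily.
  At lily: go left to iris.
    At iris: go left to poppy.
      At poppy: no left child.
      At poppy: go right to daisy.
        daisy is a leaf — visit daisy.
      Visit poppy.
    At iris: no right child.
    Visit iris.
  At lily: go right to teak.
    At teak: go left to cedar.
      cedar is a leaf — visit cedar.
    At teak: no right child.
    Visit teak.
  Visit lily.
At plum: go right to mint.
  At mint: no left child.
  At mint: go right to aster.
    aster is a leaf — visit aster.
  Visit mint.
Visit plum.
Full post-order sequence: daisy, poppy, iris, cedar, teak, lily, aster, mint, plum.

teak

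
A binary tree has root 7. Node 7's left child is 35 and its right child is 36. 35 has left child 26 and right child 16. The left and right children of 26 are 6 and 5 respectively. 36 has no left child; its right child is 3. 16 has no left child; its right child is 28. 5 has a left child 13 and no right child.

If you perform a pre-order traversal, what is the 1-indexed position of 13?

6

Pre-order visits the node, then its left subtree, then its right subtree.
Visit 7.
At 7: go left to 35.
  Visit 35.
  At 35: go left to 26.
    Visit 26.
    At 26: go left to 6.
      6 is a leaf — visit 6.
    At 26: go right to 5.
      Visit 5.
      At 5: go left to 13.
        13 is a leaf — visit 13.
      At 5: no right child.
  At 35: go right to 16.
    Visit 16.
    At 16: no left child.
    At 16: go right to 28.
      28 is a leaf — visit 28.
At 7: go right to 36.
  Visit 36.
  At 36: no left child.
  At 36: go right to 3.
    3 is a leaf — visit 3.
Full pre-order sequence: 7, 35, 26, 6, 5, 13, 16, 28, 36, 3.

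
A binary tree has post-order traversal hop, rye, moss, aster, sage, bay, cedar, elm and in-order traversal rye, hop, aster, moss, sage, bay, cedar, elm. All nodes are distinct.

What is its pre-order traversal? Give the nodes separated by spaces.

The last element of post-order is the root; it splits in-order into left and right subtrees.
Root elm: left subtree has 7 nodes {rye, hop, aster, moss, sage, bay, cedar}, right has 0 { }.
  Root cedar: left subtree has 6 nodes {rye, hop, aster, moss, sage, bay}, right has 0 { }.
    Root bay: left subtree has 5 nodes {rye, hop, aster, moss, sage}, right has 0 { }.
      Root sage: left subtree has 4 nodes {rye, hop, aster, moss}, right has 0 { }.
        Root aster: left subtree has 2 nodes {rye, hop}, right has 1 {moss}.
          Root rye: left subtree has 0 nodes { }, right has 1 {hop}.

elm cedar bay sage aster rye hop moss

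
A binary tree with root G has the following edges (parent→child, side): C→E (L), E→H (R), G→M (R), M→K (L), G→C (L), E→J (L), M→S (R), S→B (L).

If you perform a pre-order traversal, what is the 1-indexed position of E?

Pre-order visits the node, then its left subtree, then its right subtree.
Visit G.
At G: go left to C.
  Visit C.
  At C: go left to E.
    Visit E.
    At E: go left to J.
      J is a leaf — visit J.
    At E: go right to H.
      H is a leaf — visit H.
  At C: no right child.
At G: go right to M.
  Visit M.
  At M: go left to K.
    K is a leaf — visit K.
  At M: go right to S.
    Visit S.
    At S: go left to B.
      B is a leaf — visit B.
    At S: no right child.
Full pre-order sequence: G, C, E, J, H, M, K, S, B.

3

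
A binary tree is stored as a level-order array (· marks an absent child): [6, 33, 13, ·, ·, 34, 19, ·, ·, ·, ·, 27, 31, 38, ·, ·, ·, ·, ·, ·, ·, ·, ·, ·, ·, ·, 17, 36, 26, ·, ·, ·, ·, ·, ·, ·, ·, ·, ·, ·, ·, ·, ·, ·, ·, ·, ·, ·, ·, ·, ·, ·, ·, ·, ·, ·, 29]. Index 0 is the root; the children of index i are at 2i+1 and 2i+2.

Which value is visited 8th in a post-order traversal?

26

Post-order visits the left subtree, then the right subtree, then the node.
At 6: go left to 33.
  33 is a leaf — visit 33.
At 6: go right to 13.
  At 13: go left to 34.
    At 34: go left to 27.
      27 is a leaf — visit 27.
    At 34: go right to 31.
      At 31: no left child.
      At 31: go right to 17.
        17 is a leaf — visit 17.
      Visit 31.
    Visit 34.
  At 13: go right to 19.
    At 19: go left to 38.
      At 38: go left to 36.
        At 36: no left child.
        At 36: go right to 29.
          29 is a leaf — visit 29.
        Visit 36.
      At 38: go right to 26.
        26 is a leaf — visit 26.
      Visit 38.
    At 19: no right child.
    Visit 19.
  Visit 13.
Visit 6.
Full post-order sequence: 33, 27, 17, 31, 34, 29, 36, 26, 38, 19, 13, 6.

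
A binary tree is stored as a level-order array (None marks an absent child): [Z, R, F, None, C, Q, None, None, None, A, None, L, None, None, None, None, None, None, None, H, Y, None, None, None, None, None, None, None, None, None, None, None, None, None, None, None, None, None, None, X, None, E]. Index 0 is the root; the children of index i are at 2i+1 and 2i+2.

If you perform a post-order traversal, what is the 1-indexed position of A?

Post-order visits the left subtree, then the right subtree, then the node.
At Z: go left to R.
  At R: no left child.
  At R: go right to C.
    At C: go left to A.
      At A: go left to H.
        At H: go left to X.
          X is a leaf — visit X.
        At H: no right child.
        Visit H.
      At A: go right to Y.
        At Y: go left to E.
          E is a leaf — visit E.
        At Y: no right child.
        Visit Y.
      Visit A.
    At C: no right child.
    Visit C.
  Visit R.
At Z: go right to F.
  At F: go left to Q.
    At Q: go left to L.
      L is a leaf — visit L.
    At Q: no right child.
    Visit Q.
  At F: no right child.
  Visit F.
Visit Z.
Full post-order sequence: X, H, E, Y, A, C, R, L, Q, F, Z.

5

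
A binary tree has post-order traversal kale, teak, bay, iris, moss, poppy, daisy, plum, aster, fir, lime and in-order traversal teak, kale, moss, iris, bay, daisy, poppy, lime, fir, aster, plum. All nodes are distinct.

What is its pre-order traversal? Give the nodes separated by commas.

lime, daisy, moss, teak, kale, iris, bay, poppy, fir, aster, plum

The last element of post-order is the root; it splits in-order into left and right subtrees.
Root lime: left subtree has 7 nodes {teak, kale, moss, iris, bay, daisy, poppy}, right has 3 {fir, aster, plum}.
  Root daisy: left subtree has 5 nodes {teak, kale, moss, iris, bay}, right has 1 {poppy}.
    Root moss: left subtree has 2 nodes {teak, kale}, right has 2 {iris, bay}.
      Root teak: left subtree has 0 nodes { }, right has 1 {kale}.
      Root iris: left subtree has 0 nodes { }, right has 1 {bay}.
  Root fir: left subtree has 0 nodes { }, right has 2 {aster, plum}.
    Root aster: left subtree has 0 nodes { }, right has 1 {plum}.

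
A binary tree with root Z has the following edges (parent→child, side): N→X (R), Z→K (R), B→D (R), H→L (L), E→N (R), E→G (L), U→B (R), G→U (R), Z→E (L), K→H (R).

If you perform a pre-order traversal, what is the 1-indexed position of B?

5

Pre-order visits the node, then its left subtree, then its right subtree.
Visit Z.
At Z: go left to E.
  Visit E.
  At E: go left to G.
    Visit G.
    At G: no left child.
    At G: go right to U.
      Visit U.
      At U: no left child.
      At U: go right to B.
        Visit B.
        At B: no left child.
        At B: go right to D.
          D is a leaf — visit D.
  At E: go right to N.
    Visit N.
    At N: no left child.
    At N: go right to X.
      X is a leaf — visit X.
At Z: go right to K.
  Visit K.
  At K: no left child.
  At K: go right to H.
    Visit H.
    At H: go left to L.
      L is a leaf — visit L.
    At H: no right child.
Full pre-order sequence: Z, E, G, U, B, D, N, X, K, H, L.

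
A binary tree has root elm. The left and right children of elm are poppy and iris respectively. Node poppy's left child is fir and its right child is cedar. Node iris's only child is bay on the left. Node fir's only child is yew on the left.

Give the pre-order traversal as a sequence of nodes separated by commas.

Pre-order visits the node, then its left subtree, then its right subtree.
Visit elm.
At elm: go left to poppy.
  Visit poppy.
  At poppy: go left to fir.
    Visit fir.
    At fir: go left to yew.
      yew is a leaf — visit yew.
    At fir: no right child.
  At poppy: go right to cedar.
    cedar is a leaf — visit cedar.
At elm: go right to iris.
  Visit iris.
  At iris: go left to bay.
    bay is a leaf — visit bay.
  At iris: no right child.

elm, poppy, fir, yew, cedar, iris, bay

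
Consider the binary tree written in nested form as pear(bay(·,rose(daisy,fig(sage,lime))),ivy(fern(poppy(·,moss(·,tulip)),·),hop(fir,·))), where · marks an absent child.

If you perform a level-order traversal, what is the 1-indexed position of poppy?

Level-order visits nodes level by level from the root, left to right within each level.
Level 0: pear
Level 1: bay, ivy
Level 2: rose, fern, hop
Level 3: daisy, fig, poppy, fir
Level 4: sage, lime, moss
Level 5: tulip
Full level-order sequence: pear, bay, ivy, rose, fern, hop, daisy, fig, poppy, fir, sage, lime, moss, tulip.

9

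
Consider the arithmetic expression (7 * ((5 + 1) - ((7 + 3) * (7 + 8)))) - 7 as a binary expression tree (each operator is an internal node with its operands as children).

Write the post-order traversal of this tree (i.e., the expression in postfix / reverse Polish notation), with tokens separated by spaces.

Post-order on an expression tree gives postfix notation: for each operator, emit left operand, right operand, then the operator.

7 5 1 + 7 3 + 7 8 + * - * 7 -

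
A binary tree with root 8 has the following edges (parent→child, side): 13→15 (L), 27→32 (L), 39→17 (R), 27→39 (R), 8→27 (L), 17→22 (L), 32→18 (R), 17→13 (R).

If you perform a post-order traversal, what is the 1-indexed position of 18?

Post-order visits the left subtree, then the right subtree, then the node.
At 8: go left to 27.
  At 27: go left to 32.
    At 32: no left child.
    At 32: go right to 18.
      18 is a leaf — visit 18.
    Visit 32.
  At 27: go right to 39.
    At 39: no left child.
    At 39: go right to 17.
      At 17: go left to 22.
        22 is a leaf — visit 22.
      At 17: go right to 13.
        At 13: go left to 15.
          15 is a leaf — visit 15.
        At 13: no right child.
        Visit 13.
      Visit 17.
    Visit 39.
  Visit 27.
At 8: no right child.
Visit 8.
Full post-order sequence: 18, 32, 22, 15, 13, 17, 39, 27, 8.

1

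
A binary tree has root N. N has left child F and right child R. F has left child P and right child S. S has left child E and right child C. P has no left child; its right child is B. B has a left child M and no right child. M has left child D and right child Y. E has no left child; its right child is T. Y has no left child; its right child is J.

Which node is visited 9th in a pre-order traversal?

S

Pre-order visits the node, then its left subtree, then its right subtree.
Visit N.
At N: go left to F.
  Visit F.
  At F: go left to P.
    Visit P.
    At P: no left child.
    At P: go right to B.
      Visit B.
      At B: go left to M.
        Visit M.
        At M: go left to D.
          D is a leaf — visit D.
        At M: go right to Y.
          Visit Y.
          At Y: no left child.
          At Y: go right to J.
            J is a leaf — visit J.
      At B: no right child.
  At F: go right to S.
    Visit S.
    At S: go left to E.
      Visit E.
      At E: no left child.
      At E: go right to T.
        T is a leaf — visit T.
    At S: go right to C.
      C is a leaf — visit C.
At N: go right to R.
  R is a leaf — visit R.
Full pre-order sequence: N, F, P, B, M, D, Y, J, S, E, T, C, R.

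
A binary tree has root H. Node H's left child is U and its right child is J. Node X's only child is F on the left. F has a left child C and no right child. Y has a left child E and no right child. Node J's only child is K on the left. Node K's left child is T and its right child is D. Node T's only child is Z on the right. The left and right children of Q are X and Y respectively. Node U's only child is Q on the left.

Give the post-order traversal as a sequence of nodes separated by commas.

Post-order visits the left subtree, then the right subtree, then the node.
At H: go left to U.
  At U: go left to Q.
    At Q: go left to X.
      At X: go left to F.
        At F: go left to C.
          C is a leaf — visit C.
        At F: no right child.
        Visit F.
      At X: no right child.
      Visit X.
    At Q: go right to Y.
      At Y: go left to E.
        E is a leaf — visit E.
      At Y: no right child.
      Visit Y.
    Visit Q.
  At U: no right child.
  Visit U.
At H: go right to J.
  At J: go left to K.
    At K: go left to T.
      At T: no left child.
      At T: go right to Z.
        Z is a leaf — visit Z.
      Visit T.
    At K: go right to D.
      D is a leaf — visit D.
    Visit K.
  At J: no right child.
  Visit J.
Visit H.

C, F, X, E, Y, Q, U, Z, T, D, K, J, H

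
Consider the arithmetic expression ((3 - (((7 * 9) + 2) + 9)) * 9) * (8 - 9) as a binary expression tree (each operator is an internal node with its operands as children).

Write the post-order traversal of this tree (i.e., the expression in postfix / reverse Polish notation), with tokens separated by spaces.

3 7 9 * 2 + 9 + - 9 * 8 9 - *

Post-order on an expression tree gives postfix notation: for each operator, emit left operand, right operand, then the operator.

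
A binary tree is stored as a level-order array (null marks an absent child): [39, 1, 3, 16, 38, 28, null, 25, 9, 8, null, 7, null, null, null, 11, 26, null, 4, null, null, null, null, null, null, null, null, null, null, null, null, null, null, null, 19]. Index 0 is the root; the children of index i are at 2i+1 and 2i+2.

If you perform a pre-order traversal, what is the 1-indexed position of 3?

12

Pre-order visits the node, then its left subtree, then its right subtree.
Visit 39.
At 39: go left to 1.
  Visit 1.
  At 1: go left to 16.
    Visit 16.
    At 16: go left to 25.
      Visit 25.
      At 25: go left to 11.
        11 is a leaf — visit 11.
      At 25: go right to 26.
        Visit 26.
        At 26: no left child.
        At 26: go right to 19.
          19 is a leaf — visit 19.
    At 16: go right to 9.
      Visit 9.
      At 9: no left child.
      At 9: go right to 4.
        4 is a leaf — visit 4.
  At 1: go right to 38.
    Visit 38.
    At 38: go left to 8.
      8 is a leaf — visit 8.
    At 38: no right child.
At 39: go right to 3.
  Visit 3.
  At 3: go left to 28.
    Visit 28.
    At 28: go left to 7.
      7 is a leaf — visit 7.
    At 28: no right child.
  At 3: no right child.
Full pre-order sequence: 39, 1, 16, 25, 11, 26, 19, 9, 4, 38, 8, 3, 28, 7.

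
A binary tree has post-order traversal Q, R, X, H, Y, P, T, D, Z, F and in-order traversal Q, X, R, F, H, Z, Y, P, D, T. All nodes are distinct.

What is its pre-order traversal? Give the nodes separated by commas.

The last element of post-order is the root; it splits in-order into left and right subtrees.
Root F: left subtree has 3 nodes {Q, X, R}, right has 6 {H, Z, Y, P, D, T}.
  Root X: left subtree has 1 node {Q}, right has 1 {R}.
  Root Z: left subtree has 1 node {H}, right has 4 {Y, P, D, T}.
    Root D: left subtree has 2 nodes {Y, P}, right has 1 {T}.
      Root P: left subtree has 1 node {Y}, right has 0 { }.

F, X, Q, R, Z, H, D, P, Y, T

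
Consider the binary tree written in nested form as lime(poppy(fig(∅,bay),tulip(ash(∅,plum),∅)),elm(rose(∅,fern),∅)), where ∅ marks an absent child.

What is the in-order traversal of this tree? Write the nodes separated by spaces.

fig bay poppy ash plum tulip lime rose fern elm

In-order visits the left subtree, then the node, then the right subtree.
At lime: go left to poppy.
  At poppy: go left to fig.
    At fig: no left child.
    Visit fig.
    At fig: go right to bay.
      bay is a leaf — visit bay.
  Visit poppy.
  At poppy: go right to tulip.
    At tulip: go left to ash.
      At ash: no left child.
      Visit ash.
      At ash: go right to plum.
        plum is a leaf — visit plum.
    Visit tulip.
    At tulip: no right child.
Visit lime.
At lime: go right to elm.
  At elm: go left to rose.
    At rose: no left child.
    Visit rose.
    At rose: go right to fern.
      fern is a leaf — visit fern.
  Visit elm.
  At elm: no right child.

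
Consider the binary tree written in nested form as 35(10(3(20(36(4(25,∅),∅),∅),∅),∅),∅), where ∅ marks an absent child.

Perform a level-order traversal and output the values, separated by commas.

Level-order visits nodes level by level from the root, left to right within each level.
Level 0: 35
Level 1: 10
Level 2: 3
Level 3: 20
Level 4: 36
Level 5: 4
Level 6: 25

35, 10, 3, 20, 36, 4, 25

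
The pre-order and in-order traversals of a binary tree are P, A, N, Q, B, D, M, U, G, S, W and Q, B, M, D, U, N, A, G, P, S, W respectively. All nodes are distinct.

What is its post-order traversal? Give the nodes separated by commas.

The first element of pre-order is the root; it splits in-order into left and right subtrees.
Root P: left subtree has 8 nodes {Q, B, M, D, U, N, A, G}, right has 2 {S, W}.
  Root A: left subtree has 6 nodes {Q, B, M, D, U, N}, right has 1 {G}.
    Root N: left subtree has 5 nodes {Q, B, M, D, U}, right has 0 { }.
      Root Q: left subtree has 0 nodes { }, right has 4 {B, M, D, U}.
        Root B: left subtree has 0 nodes { }, right has 3 {M, D, U}.
          Root D: left subtree has 1 node {M}, right has 1 {U}.
  Root S: left subtree has 0 nodes { }, right has 1 {W}.

M, U, D, B, Q, N, G, A, W, S, P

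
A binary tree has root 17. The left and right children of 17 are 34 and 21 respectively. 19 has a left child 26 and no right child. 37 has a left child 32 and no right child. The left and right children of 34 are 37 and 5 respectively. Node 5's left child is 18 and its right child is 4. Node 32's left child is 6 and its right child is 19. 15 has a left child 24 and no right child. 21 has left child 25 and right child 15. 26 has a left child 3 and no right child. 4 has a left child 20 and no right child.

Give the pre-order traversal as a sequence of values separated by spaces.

17 34 37 32 6 19 26 3 5 18 4 20 21 25 15 24

Pre-order visits the node, then its left subtree, then its right subtree.
Visit 17.
At 17: go left to 34.
  Visit 34.
  At 34: go left to 37.
    Visit 37.
    At 37: go left to 32.
      Visit 32.
      At 32: go left to 6.
        6 is a leaf — visit 6.
      At 32: go right to 19.
        Visit 19.
        At 19: go left to 26.
          Visit 26.
          At 26: go left to 3.
            3 is a leaf — visit 3.
          At 26: no right child.
        At 19: no right child.
    At 37: no right child.
  At 34: go right to 5.
    Visit 5.
    At 5: go left to 18.
      18 is a leaf — visit 18.
    At 5: go right to 4.
      Visit 4.
      At 4: go left to 20.
        20 is a leaf — visit 20.
      At 4: no right child.
At 17: go right to 21.
  Visit 21.
  At 21: go left to 25.
    25 is a leaf — visit 25.
  At 21: go right to 15.
    Visit 15.
    At 15: go left to 24.
      24 is a leaf — visit 24.
    At 15: no right child.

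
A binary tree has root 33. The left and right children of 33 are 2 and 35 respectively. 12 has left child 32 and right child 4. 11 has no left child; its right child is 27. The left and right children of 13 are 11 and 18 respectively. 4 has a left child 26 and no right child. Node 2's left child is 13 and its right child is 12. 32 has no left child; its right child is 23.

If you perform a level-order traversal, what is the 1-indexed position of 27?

10

Level-order visits nodes level by level from the root, left to right within each level.
Level 0: 33
Level 1: 2, 35
Level 2: 13, 12
Level 3: 11, 18, 32, 4
Level 4: 27, 23, 26
Full level-order sequence: 33, 2, 35, 13, 12, 11, 18, 32, 4, 27, 23, 26.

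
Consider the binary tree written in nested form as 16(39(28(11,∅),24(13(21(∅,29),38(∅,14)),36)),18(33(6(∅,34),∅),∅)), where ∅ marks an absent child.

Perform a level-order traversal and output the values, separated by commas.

16, 39, 18, 28, 24, 33, 11, 13, 36, 6, 21, 38, 34, 29, 14

Level-order visits nodes level by level from the root, left to right within each level.
Level 0: 16
Level 1: 39, 18
Level 2: 28, 24, 33
Level 3: 11, 13, 36, 6
Level 4: 21, 38, 34
Level 5: 29, 14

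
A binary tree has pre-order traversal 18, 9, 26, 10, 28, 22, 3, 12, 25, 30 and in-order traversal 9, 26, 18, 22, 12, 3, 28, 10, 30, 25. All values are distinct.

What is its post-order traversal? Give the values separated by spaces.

26 9 12 3 22 28 30 25 10 18

The first element of pre-order is the root; it splits in-order into left and right subtrees.
Root 18: left subtree has 2 nodes {9, 26}, right has 7 {22, 12, 3, 28, 10, 30, 25}.
  Root 9: left subtree has 0 nodes { }, right has 1 {26}.
  Root 10: left subtree has 4 nodes {22, 12, 3, 28}, right has 2 {30, 25}.
    Root 28: left subtree has 3 nodes {22, 12, 3}, right has 0 { }.
      Root 22: left subtree has 0 nodes { }, right has 2 {12, 3}.
        Root 3: left subtree has 1 node {12}, right has 0 { }.
    Root 25: left subtree has 1 node {30}, right has 0 { }.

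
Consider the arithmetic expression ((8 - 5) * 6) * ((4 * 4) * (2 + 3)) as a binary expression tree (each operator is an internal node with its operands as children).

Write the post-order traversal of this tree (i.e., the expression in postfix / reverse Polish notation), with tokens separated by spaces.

Post-order on an expression tree gives postfix notation: for each operator, emit left operand, right operand, then the operator.

8 5 - 6 * 4 4 * 2 3 + * *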